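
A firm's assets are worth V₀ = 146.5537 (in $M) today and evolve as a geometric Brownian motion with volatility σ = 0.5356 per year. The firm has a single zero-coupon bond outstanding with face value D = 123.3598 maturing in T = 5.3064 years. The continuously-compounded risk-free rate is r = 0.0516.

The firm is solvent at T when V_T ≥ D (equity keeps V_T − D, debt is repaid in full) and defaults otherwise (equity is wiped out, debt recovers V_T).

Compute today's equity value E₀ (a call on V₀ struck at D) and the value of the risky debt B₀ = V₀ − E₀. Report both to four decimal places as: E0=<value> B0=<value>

d₁ = [ln(V₀/D) + (r + σ²/2)T] / (σ√T)
   = [ln(146.5537/123.3598) + (0.0516 + 0.5·0.5356²)·5.3064] / (0.5356·√5.3064)
   = [0.172287 + 1.034927] / 1.233788 = 0.978461
d₂ = d₁ − σ√T = 0.978461 − 1.233788 = -0.255327
N(d₁) = 0.836077,  N(d₂) = 0.399235,  e^(−rT) = 0.760476
E₀ = V₀·N(d₁) − D·e^(−rT)·N(d₂)
   = 146.5537·0.836077 − 123.3598·0.760476·0.399235 = 85.077008
B₀ = V₀ − E₀ = 146.5537 − 85.077008 = 61.476692

E0=85.0770 B0=61.4767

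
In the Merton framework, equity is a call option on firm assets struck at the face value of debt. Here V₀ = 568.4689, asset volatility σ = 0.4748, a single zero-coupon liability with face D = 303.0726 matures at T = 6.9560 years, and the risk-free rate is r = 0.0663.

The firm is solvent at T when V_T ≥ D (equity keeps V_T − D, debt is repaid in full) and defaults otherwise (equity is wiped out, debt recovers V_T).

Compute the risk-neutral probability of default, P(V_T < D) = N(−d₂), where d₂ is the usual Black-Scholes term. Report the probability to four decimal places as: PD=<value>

d₁ = [ln(V₀/D) + (r + σ²/2)T] / (σ√T)
   = [ln(568.4689/303.0726) + (0.0663 + 0.5·0.4748²)·6.9560] / (0.4748·√6.9560)
   = [0.628974 + 1.245246] / 1.252248 = 1.496684
d₂ = d₁ − σ√T = 1.496684 − 1.252248 = 0.244435
risk-neutral PD = N(−d₂) = N(-0.244435) = 0.403447

PD=0.4034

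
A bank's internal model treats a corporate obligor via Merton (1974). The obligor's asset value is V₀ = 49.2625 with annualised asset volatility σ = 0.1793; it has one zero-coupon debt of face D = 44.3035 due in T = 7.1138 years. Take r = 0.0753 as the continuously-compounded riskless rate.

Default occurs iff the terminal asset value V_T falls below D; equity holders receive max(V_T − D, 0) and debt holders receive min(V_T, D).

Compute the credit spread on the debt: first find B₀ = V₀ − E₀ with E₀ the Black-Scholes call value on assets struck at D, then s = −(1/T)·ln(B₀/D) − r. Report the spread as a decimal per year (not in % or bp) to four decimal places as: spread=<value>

d₁ = [ln(V₀/D) + (r + σ²/2)T] / (σ√T)
   = [ln(49.2625/44.3035) + (0.0753 + 0.5·0.1793²)·7.1138] / (0.1793·√7.1138)
   = [0.106099 + 0.650018] / 0.478224 = 1.581096
d₂ = d₁ − σ√T = 1.581096 − 0.478224 = 1.102872
N(d₁) = 0.943072,  N(d₂) = 0.864959,  e^(−rT) = 0.585278
E₀ = V₀·N(d₁) − D·e^(−rT)·N(d₂)
   = 49.2625·0.943072 − 44.3035·0.585278·0.864959 = 24.029839
B₀ = V₀ − E₀ = 49.2625 − 24.029839 = 25.232661
spread = −(1/T)·ln(B₀/D) − r = −(1/7.1138)·ln(25.232661/44.3035) − 0.0753 = 0.00383133

spread=0.0038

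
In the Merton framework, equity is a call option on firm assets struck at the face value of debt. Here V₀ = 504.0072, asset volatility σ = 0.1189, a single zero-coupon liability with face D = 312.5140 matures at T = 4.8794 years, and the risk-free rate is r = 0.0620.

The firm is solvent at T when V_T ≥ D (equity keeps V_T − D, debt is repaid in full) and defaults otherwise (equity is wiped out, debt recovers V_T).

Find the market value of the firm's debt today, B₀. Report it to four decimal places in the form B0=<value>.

d₁ = [ln(V₀/D) + (r + σ²/2)T] / (σ√T)
   = [ln(504.0072/312.5140) + (0.0620 + 0.5·0.1189²)·4.8794] / (0.1189·√4.8794)
   = [0.477941 + 0.337013] / 0.262643 = 3.102904
d₂ = d₁ − σ√T = 3.102904 − 0.262643 = 2.840262
N(d₁) = 0.999042,  N(d₂) = 0.997746,  e^(−rT) = 0.738952
E₀ = V₀·N(d₁) − D·e^(−rT)·N(d₂)
   = 504.0072·0.999042 − 312.5140·0.738952·0.997746 = 273.112031
B₀ = V₀ − E₀ = 504.0072 − 273.112031 = 230.895169

B0=230.8952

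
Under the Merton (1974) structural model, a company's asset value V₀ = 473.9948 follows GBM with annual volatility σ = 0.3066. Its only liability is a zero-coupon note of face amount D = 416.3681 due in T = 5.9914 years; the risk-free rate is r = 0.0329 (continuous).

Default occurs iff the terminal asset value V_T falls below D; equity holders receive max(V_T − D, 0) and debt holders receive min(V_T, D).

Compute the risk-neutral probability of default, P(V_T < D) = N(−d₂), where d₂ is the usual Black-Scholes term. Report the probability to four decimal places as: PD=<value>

d₁ = [ln(V₀/D) + (r + σ²/2)T] / (σ√T)
   = [ln(473.9948/416.3681) + (0.0329 + 0.5·0.3066²)·5.9914] / (0.3066·√5.9914)
   = [0.129627 + 0.478724] / 0.750475 = 0.810620
d₂ = d₁ − σ√T = 0.810620 − 0.750475 = 0.060145
risk-neutral PD = N(−d₂) = N(-0.060145) = 0.476020

PD=0.4760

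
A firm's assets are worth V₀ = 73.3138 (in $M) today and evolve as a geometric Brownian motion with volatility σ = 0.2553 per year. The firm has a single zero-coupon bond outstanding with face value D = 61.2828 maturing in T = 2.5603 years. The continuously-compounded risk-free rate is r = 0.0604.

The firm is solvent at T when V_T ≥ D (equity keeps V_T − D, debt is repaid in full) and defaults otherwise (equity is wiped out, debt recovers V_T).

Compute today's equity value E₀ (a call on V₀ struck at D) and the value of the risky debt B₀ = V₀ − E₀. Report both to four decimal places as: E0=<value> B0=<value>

d₁ = [ln(V₀/D) + (r + σ²/2)T] / (σ√T)
   = [ln(73.3138/61.2828) + (0.0604 + 0.5·0.2553²)·2.5603] / (0.2553·√2.5603)
   = [0.179250 + 0.238080] / 0.408504 = 1.021605
d₂ = d₁ − σ√T = 1.021605 − 0.408504 = 0.613101
N(d₁) = 0.846516,  N(d₂) = 0.730095,  e^(−rT) = 0.856722
E₀ = V₀·N(d₁) − D·e^(−rT)·N(d₂)
   = 73.3138·0.846516 − 61.2828·0.856722·0.730095 = 23.729625
B₀ = V₀ − E₀ = 73.3138 − 23.729625 = 49.584175

E0=23.7296 B0=49.5842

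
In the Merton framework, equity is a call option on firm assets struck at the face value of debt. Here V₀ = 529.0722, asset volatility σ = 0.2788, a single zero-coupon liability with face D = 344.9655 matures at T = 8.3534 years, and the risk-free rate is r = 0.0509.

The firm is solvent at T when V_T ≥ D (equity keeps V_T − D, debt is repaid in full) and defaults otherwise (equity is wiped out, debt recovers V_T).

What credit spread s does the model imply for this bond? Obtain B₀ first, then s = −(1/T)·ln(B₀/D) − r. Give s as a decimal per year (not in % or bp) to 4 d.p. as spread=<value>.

spread=0.0109

d₁ = [ln(V₀/D) + (r + σ²/2)T] / (σ√T)
   = [ln(529.0722/344.9655) + (0.0509 + 0.5·0.2788²)·8.3534] / (0.2788·√8.3534)
   = [0.427680 + 0.749841] / 0.805795 = 1.461317
d₂ = d₁ − σ√T = 1.461317 − 0.805795 = 0.655522
N(d₁) = 0.928036,  N(d₂) = 0.743934,  e^(−rT) = 0.653647
E₀ = V₀·N(d₁) − D·e^(−rT)·N(d₂)
   = 529.0722·0.928036 − 344.9655·0.653647·0.743934 = 323.251459
B₀ = V₀ − E₀ = 529.0722 − 323.251459 = 205.820741
spread = −(1/T)·ln(B₀/D) − r = −(1/8.3534)·ln(205.820741/344.9655) − 0.0509 = 0.01092379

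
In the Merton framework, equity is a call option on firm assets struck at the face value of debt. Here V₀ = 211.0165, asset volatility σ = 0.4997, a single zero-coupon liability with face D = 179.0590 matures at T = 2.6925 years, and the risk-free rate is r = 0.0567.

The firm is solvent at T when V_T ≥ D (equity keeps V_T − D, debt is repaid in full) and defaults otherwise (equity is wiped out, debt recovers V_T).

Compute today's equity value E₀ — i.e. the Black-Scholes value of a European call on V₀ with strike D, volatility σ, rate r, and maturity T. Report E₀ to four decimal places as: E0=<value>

d₁ = [ln(V₀/D) + (r + σ²/2)T] / (σ√T)
   = [ln(211.0165/179.0590) + (0.0567 + 0.5·0.4997²)·2.6925] / (0.4997·√2.6925)
   = [0.164221 + 0.488823] / 0.819950 = 0.796445
d₂ = d₁ − σ√T = 0.796445 − 0.819950 = -0.023505
N(d₁) = 0.787113,  N(d₂) = 0.490624,  e^(−rT) = 0.858417
E₀ = V₀·N(d₁) − D·e^(−rT)·N(d₂)
   = 211.0165·0.787113 − 179.0590·0.858417·0.490624 = 90.681388

E0=90.6814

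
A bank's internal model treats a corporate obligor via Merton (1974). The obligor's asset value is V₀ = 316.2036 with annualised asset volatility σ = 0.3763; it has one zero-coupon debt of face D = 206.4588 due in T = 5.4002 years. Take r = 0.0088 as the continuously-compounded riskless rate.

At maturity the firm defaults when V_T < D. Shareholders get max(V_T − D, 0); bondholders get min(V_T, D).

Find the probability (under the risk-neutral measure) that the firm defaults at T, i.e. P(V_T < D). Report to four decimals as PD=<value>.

d₁ = [ln(V₀/D) + (r + σ²/2)T] / (σ√T)
   = [ln(316.2036/206.4588) + (0.0088 + 0.5·0.3763²)·5.4002] / (0.3763·√5.4002)
   = [0.426285 + 0.429860] / 0.874458 = 0.979059
d₂ = d₁ − σ√T = 0.979059 − 0.874458 = 0.104600
risk-neutral PD = N(−d₂) = N(-0.104600) = 0.458347

PD=0.4583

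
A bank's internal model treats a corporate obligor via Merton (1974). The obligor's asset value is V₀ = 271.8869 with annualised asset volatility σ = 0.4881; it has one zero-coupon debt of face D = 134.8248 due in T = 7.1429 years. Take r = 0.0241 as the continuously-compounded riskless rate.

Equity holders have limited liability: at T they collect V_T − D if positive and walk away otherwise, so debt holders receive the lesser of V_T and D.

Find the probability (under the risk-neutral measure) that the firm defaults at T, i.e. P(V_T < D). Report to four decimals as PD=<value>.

d₁ = [ln(V₀/D) + (r + σ²/2)T] / (σ√T)
   = [ln(271.8869/134.8248) + (0.0241 + 0.5·0.4881²)·7.1429] / (0.4881·√7.1429)
   = [0.701410 + 1.023012] / 1.304506 = 1.321896
d₂ = d₁ − σ√T = 1.321896 − 1.304506 = 0.017390
risk-neutral PD = N(−d₂) = N(-0.017390) = 0.493063

PD=0.4931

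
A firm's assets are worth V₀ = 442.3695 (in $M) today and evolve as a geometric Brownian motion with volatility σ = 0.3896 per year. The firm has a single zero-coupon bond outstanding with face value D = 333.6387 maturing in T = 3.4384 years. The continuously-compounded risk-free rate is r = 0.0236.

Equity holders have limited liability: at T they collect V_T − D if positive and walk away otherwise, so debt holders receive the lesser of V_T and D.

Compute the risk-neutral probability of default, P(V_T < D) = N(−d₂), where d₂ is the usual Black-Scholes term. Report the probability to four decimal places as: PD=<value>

d₁ = [ln(V₀/D) + (r + σ²/2)T] / (σ√T)
   = [ln(442.3695/333.6387) + (0.0236 + 0.5·0.3896²)·3.4384] / (0.3896·√3.4384)
   = [0.282087 + 0.342100] / 0.722432 = 0.864008
d₂ = d₁ − σ√T = 0.864008 − 0.722432 = 0.141576
risk-neutral PD = N(−d₂) = N(-0.141576) = 0.443708

PD=0.4437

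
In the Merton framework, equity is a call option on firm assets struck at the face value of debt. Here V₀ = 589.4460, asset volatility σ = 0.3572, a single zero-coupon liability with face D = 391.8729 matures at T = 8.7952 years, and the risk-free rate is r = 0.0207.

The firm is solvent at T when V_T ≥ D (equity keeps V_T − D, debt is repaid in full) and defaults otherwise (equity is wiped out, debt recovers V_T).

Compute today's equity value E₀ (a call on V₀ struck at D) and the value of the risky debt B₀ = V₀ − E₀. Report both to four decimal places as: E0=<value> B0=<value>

d₁ = [ln(V₀/D) + (r + σ²/2)T] / (σ√T)
   = [ln(589.4460/391.8729) + (0.0207 + 0.5·0.3572²)·8.7952] / (0.3572·√8.7952)
   = [0.408246 + 0.743159] / 1.059337 = 1.086910
d₂ = d₁ − σ√T = 1.086910 − 1.059337 = 0.027572
N(d₁) = 0.861462,  N(d₂) = 0.510998,  e^(−rT) = 0.833551
E₀ = V₀·N(d₁) − D·e^(−rT)·N(d₂)
   = 589.4460·0.861462 − 391.8729·0.833551·0.510998 = 340.869566
B₀ = V₀ − E₀ = 589.4460 − 340.869566 = 248.576434

E0=340.8696 B0=248.5764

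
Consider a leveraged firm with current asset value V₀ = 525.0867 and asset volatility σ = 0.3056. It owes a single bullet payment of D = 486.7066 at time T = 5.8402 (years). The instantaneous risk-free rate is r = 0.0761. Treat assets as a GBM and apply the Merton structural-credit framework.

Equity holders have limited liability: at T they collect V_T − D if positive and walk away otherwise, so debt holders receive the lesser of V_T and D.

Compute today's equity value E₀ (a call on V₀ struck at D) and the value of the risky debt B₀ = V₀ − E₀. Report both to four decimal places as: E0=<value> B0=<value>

d₁ = [ln(V₀/D) + (r + σ²/2)T] / (σ√T)
   = [ln(525.0867/486.7066) + (0.0761 + 0.5·0.3056²)·5.8402] / (0.3056·√5.8402)
   = [0.075902 + 0.717151] / 0.738528 = 1.073829
d₂ = d₁ − σ√T = 1.073829 − 0.738528 = 0.335301
N(d₁) = 0.858550,  N(d₂) = 0.631301,  e^(−rT) = 0.641184
E₀ = V₀·N(d₁) − D·e^(−rT)·N(d₂)
   = 525.0867·0.858550 − 486.7066·0.641184·0.631301 = 253.804351
B₀ = V₀ − E₀ = 525.0867 − 253.804351 = 271.282349

E0=253.8044 B0=271.2823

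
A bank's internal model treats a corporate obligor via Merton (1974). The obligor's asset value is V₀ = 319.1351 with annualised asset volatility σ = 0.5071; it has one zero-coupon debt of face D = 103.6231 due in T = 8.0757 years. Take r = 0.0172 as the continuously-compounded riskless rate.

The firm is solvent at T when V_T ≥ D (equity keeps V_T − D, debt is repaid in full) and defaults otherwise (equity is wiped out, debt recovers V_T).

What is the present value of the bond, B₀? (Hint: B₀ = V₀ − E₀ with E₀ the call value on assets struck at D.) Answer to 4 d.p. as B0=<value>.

B0=68.2747

d₁ = [ln(V₀/D) + (r + σ²/2)T] / (σ√T)
   = [ln(319.1351/103.6231) + (0.0172 + 0.5·0.5071²)·8.0757] / (0.5071·√8.0757)
   = [1.124854 + 1.177237] / 1.441065 = 1.597492
d₂ = d₁ − σ√T = 1.597492 − 1.441065 = 0.156427
N(d₁) = 0.944922,  N(d₂) = 0.562152,  e^(−rT) = 0.870313
E₀ = V₀·N(d₁) − D·e^(−rT)·N(d₂)
   = 319.1351·0.944922 − 103.6231·0.870313·0.562152 = 250.860369
B₀ = V₀ − E₀ = 319.1351 − 250.860369 = 68.274731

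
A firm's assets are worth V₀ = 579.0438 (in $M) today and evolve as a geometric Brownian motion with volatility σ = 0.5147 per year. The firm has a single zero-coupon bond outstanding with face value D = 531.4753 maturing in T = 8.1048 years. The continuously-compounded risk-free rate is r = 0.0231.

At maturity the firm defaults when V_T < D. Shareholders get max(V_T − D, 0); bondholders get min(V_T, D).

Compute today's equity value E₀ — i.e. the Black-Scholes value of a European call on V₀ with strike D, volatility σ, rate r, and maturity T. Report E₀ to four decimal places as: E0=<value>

d₁ = [ln(V₀/D) + (r + σ²/2)T] / (σ√T)
   = [ln(579.0438/531.4753) + (0.0231 + 0.5·0.5147²)·8.1048] / (0.5147·√8.1048)
   = [0.085721 + 1.260767] / 1.465296 = 0.918919
d₂ = d₁ − σ√T = 0.918919 − 1.465296 = -0.546377
N(d₁) = 0.820931,  N(d₂) = 0.292403,  e^(−rT) = 0.829261
E₀ = V₀·N(d₁) − D·e^(−rT)·N(d₂)
   = 579.0438·0.820931 − 531.4753·0.829261·0.292403 = 346.483607

E0=346.4836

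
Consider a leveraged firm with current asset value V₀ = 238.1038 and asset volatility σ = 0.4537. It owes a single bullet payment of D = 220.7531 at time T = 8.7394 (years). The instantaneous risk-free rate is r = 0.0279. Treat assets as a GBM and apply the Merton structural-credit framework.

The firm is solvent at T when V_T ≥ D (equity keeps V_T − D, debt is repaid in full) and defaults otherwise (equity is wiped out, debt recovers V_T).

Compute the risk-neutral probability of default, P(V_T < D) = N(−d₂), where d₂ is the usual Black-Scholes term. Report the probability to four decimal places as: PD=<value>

d₁ = [ln(V₀/D) + (r + σ²/2)T] / (σ√T)
   = [ln(238.1038/220.7531) + (0.0279 + 0.5·0.4537²)·8.7394] / (0.4537·√8.7394)
   = [0.075662 + 1.143304] / 1.341250 = 0.908829
d₂ = d₁ − σ√T = 0.908829 − 1.341250 = -0.432421
risk-neutral PD = N(−d₂) = N(0.432421) = 0.667282

PD=0.6673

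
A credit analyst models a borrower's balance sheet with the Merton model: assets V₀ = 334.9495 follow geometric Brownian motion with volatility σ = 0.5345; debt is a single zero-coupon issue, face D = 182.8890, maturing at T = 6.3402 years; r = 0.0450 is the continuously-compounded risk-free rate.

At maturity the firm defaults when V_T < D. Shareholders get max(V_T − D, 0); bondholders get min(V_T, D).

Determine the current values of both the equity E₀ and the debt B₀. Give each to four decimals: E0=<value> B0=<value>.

E0=236.3390 B0=98.6105

d₁ = [ln(V₀/D) + (r + σ²/2)T] / (σ√T)
   = [ln(334.9495/182.8890) + (0.0450 + 0.5·0.5345²)·6.3402] / (0.5345·√6.3402)
   = [0.605100 + 1.190976] / 1.345858 = 1.334521
d₂ = d₁ − σ√T = 1.334521 − 1.345858 = -0.011336
N(d₁) = 0.908983,  N(d₂) = 0.495477,  e^(−rT) = 0.751782
E₀ = V₀·N(d₁) − D·e^(−rT)·N(d₂)
   = 334.9495·0.908983 − 182.8890·0.751782·0.495477 = 236.339050
B₀ = V₀ − E₀ = 334.9495 − 236.339050 = 98.610450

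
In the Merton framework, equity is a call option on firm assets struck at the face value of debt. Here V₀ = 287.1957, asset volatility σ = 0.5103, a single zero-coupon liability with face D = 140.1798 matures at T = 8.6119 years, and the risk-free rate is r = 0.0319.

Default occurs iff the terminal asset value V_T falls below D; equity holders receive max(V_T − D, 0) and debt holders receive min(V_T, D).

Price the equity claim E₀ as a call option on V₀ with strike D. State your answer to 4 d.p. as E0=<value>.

E0=214.8909

d₁ = [ln(V₀/D) + (r + σ²/2)T] / (σ√T)
   = [ln(287.1957/140.1798) + (0.0319 + 0.5·0.5103²)·8.6119] / (0.5103·√8.6119)
   = [0.717238 + 1.396015] / 1.497528 = 1.411161
d₂ = d₁ − σ√T = 1.411161 − 1.497528 = -0.086368
N(d₁) = 0.920901,  N(d₂) = 0.465587,  e^(−rT) = 0.759785
E₀ = V₀·N(d₁) − D·e^(−rT)·N(d₂)
   = 287.1957·0.920901 − 140.1798·0.759785·0.465587 = 214.890855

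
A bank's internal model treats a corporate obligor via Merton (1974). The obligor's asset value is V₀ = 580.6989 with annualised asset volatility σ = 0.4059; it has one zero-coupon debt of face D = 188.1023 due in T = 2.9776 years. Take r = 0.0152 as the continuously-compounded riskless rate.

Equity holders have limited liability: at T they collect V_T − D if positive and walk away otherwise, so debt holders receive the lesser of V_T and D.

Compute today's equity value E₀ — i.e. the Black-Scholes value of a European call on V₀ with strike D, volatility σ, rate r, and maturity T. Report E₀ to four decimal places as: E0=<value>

d₁ = [ln(V₀/D) + (r + σ²/2)T] / (σ√T)
   = [ln(580.6989/188.1023) + (0.0152 + 0.5·0.4059²)·2.9776] / (0.4059·√2.9776)
   = [1.127246 + 0.290546] / 0.700410 = 2.024233
d₂ = d₁ − σ√T = 2.024233 − 0.700410 = 1.323823
N(d₁) = 0.978527,  N(d₂) = 0.907219,  e^(−rT) = 0.955749
E₀ = V₀·N(d₁) − D·e^(−rT)·N(d₂)
   = 580.6989·0.978527 − 188.1023·0.955749·0.907219 = 405.130860

E0=405.1309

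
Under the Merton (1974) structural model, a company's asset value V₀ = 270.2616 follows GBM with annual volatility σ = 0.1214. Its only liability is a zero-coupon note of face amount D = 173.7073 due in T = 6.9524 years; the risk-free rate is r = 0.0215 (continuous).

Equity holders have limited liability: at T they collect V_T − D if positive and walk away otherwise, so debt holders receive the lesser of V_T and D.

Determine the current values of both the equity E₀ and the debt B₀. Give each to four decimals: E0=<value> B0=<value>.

d₁ = [ln(V₀/D) + (r + σ²/2)T] / (σ√T)
   = [ln(270.2616/173.7073) + (0.0215 + 0.5·0.1214²)·6.9524] / (0.1214·√6.9524)
   = [0.442019 + 0.200709] / 0.320100 = 2.007894
d₂ = d₁ − σ√T = 2.007894 − 0.320100 = 1.687794
N(d₁) = 0.977673,  N(d₂) = 0.954275,  e^(−rT) = 0.861159
E₀ = V₀·N(d₁) − D·e^(−rT)·N(d₂)
   = 270.2616·0.977673 − 173.7073·0.861159·0.954275 = 121.477904
B₀ = V₀ − E₀ = 270.2616 − 121.477904 = 148.783696

E0=121.4779 B0=148.7837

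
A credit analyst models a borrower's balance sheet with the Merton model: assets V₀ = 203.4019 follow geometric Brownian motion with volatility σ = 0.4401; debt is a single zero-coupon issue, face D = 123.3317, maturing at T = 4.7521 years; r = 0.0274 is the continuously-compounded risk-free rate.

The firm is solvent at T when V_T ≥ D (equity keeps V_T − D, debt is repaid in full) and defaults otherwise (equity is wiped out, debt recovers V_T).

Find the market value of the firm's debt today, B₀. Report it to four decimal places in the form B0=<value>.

B0=87.7576

d₁ = [ln(V₀/D) + (r + σ²/2)T] / (σ√T)
   = [ln(203.4019/123.3317) + (0.0274 + 0.5·0.4401²)·4.7521] / (0.4401·√4.7521)
   = [0.500306 + 0.590420] / 0.959388 = 1.136898
d₂ = d₁ − σ√T = 1.136898 − 0.959388 = 0.177511
N(d₁) = 0.872210,  N(d₂) = 0.570446,  e^(−rT) = 0.877913
E₀ = V₀·N(d₁) − D·e^(−rT)·N(d₂)
   = 203.4019·0.872210 − 123.3317·0.877913·0.570446 = 115.644283
B₀ = V₀ − E₀ = 203.4019 − 115.644283 = 87.757617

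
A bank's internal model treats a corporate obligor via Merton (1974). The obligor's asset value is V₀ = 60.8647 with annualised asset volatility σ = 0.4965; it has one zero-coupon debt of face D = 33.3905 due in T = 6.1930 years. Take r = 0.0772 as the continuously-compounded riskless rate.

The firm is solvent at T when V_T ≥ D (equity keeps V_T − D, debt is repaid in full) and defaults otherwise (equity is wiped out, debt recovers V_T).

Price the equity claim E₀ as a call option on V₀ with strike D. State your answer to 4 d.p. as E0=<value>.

d₁ = [ln(V₀/D) + (r + σ²/2)T] / (σ√T)
   = [ln(60.8647/33.3905) + (0.0772 + 0.5·0.4965²)·6.1930] / (0.4965·√6.1930)
   = [0.600382 + 1.241425] / 1.235577 = 1.490645
d₂ = d₁ − σ√T = 1.490645 − 1.235577 = 0.255068
N(d₁) = 0.931973,  N(d₂) = 0.600665,  e^(−rT) = 0.619960
E₀ = V₀·N(d₁) − D·e^(−rT)·N(d₂)
   = 60.8647·0.931973 − 33.3905·0.619960·0.600665 = 44.290001

E0=44.2900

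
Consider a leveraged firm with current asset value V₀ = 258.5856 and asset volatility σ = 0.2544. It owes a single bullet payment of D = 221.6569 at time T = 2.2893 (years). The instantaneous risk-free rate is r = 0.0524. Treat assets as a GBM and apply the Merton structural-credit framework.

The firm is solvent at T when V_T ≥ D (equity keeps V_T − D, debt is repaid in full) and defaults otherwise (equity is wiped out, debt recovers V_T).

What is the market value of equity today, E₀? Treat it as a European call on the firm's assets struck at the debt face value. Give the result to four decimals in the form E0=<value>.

d₁ = [ln(V₀/D) + (r + σ²/2)T] / (σ√T)
   = [ln(258.5856/221.6569) + (0.0524 + 0.5·0.2544²)·2.2893] / (0.2544·√2.2893)
   = [0.154096 + 0.194040] / 0.384918 = 0.904443
d₂ = d₁ − σ√T = 0.904443 − 0.384918 = 0.519524
N(d₁) = 0.817120,  N(d₂) = 0.698302,  e^(−rT) = 0.886957
E₀ = V₀·N(d₁) − D·e^(−rT)·N(d₂)
   = 258.5856·0.817120 − 221.6569·0.886957·0.698302 = 74.009085

E0=74.0091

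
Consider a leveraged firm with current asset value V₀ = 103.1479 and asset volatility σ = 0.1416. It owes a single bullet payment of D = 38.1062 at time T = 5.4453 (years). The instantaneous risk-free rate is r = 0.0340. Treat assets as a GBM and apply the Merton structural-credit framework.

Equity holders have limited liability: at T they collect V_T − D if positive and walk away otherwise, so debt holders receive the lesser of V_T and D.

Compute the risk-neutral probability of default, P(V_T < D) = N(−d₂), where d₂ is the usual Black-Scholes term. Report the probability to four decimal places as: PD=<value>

d₁ = [ln(V₀/D) + (r + σ²/2)T] / (σ√T)
   = [ln(103.1479/38.1062) + (0.0340 + 0.5·0.1416²)·5.4453] / (0.1416·√5.4453)
   = [0.995787 + 0.239731] / 0.330426 = 3.739167
d₂ = d₁ − σ√T = 3.739167 − 0.330426 = 3.408741
risk-neutral PD = N(−d₂) = N(-3.408741) = 0.000326

PD=0.0003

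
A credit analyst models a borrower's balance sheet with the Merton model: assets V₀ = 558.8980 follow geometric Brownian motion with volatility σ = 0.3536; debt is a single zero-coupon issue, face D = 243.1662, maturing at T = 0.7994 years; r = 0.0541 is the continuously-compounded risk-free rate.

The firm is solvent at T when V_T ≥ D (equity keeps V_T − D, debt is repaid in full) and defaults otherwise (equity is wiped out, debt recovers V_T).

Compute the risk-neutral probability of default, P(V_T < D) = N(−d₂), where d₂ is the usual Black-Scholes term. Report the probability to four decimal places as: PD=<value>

d₁ = [ln(V₀/D) + (r + σ²/2)T] / (σ√T)
   = [ln(558.8980/243.1662) + (0.0541 + 0.5·0.3536²)·0.7994] / (0.3536·√0.7994)
   = [0.832222 + 0.093223] / 0.316151 = 2.927226
d₂ = d₁ − σ√T = 2.927226 − 0.316151 = 2.611076
risk-neutral PD = N(−d₂) = N(-2.611076) = 0.004513

PD=0.0045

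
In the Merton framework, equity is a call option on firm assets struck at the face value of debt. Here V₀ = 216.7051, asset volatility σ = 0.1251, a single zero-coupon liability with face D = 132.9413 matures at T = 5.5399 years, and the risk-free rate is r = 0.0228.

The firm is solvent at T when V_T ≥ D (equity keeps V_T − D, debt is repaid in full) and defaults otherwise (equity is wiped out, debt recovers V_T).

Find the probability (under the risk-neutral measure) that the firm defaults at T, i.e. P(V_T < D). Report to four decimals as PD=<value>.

d₁ = [ln(V₀/D) + (r + σ²/2)T] / (σ√T)
   = [ln(216.7051/132.9413) + (0.0228 + 0.5·0.1251²)·5.5399] / (0.1251·√5.5399)
   = [0.488630 + 0.169659] / 0.294448 = 2.235674
d₂ = d₁ − σ√T = 2.235674 − 0.294448 = 1.941226
risk-neutral PD = N(−d₂) = N(-1.941226) = 0.026115

PD=0.0261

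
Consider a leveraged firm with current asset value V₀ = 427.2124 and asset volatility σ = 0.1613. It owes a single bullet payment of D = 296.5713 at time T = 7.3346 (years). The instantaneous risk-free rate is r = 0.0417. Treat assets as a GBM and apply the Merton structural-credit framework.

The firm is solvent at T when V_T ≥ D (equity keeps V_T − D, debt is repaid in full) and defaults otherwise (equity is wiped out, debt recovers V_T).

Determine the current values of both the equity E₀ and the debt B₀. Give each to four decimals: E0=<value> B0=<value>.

d₁ = [ln(V₀/D) + (r + σ²/2)T] / (σ√T)
   = [ln(427.2124/296.5713) + (0.0417 + 0.5·0.1613²)·7.3346] / (0.1613·√7.3346)
   = [0.364994 + 0.401267] / 0.436840 = 1.754099
d₂ = d₁ − σ√T = 1.754099 − 0.436840 = 1.317259
N(d₁) = 0.960293,  N(d₂) = 0.906124,  e^(−rT) = 0.736495
E₀ = V₀·N(d₁) − D·e^(−rT)·N(d₂)
   = 427.2124·0.960293 − 296.5713·0.736495·0.906124 = 212.330584
B₀ = V₀ − E₀ = 427.2124 − 212.330584 = 214.881816

E0=212.3306 B0=214.8818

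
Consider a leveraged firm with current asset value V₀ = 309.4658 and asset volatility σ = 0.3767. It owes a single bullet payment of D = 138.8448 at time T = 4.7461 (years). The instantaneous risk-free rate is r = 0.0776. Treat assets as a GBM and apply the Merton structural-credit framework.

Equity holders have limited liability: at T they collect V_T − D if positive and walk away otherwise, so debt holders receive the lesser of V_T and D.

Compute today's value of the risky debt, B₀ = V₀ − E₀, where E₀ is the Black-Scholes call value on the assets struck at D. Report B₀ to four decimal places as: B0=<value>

B0=91.4481

d₁ = [ln(V₀/D) + (r + σ²/2)T] / (σ√T)
   = [ln(309.4658/138.8448) + (0.0776 + 0.5·0.3767²)·4.7461] / (0.3767·√4.7461)
   = [0.801491 + 0.705040] / 0.820662 = 1.835752
d₂ = d₁ − σ√T = 1.835752 − 0.820662 = 1.015090
N(d₁) = 0.966803,  N(d₂) = 0.844969,  e^(−rT) = 0.691911
E₀ = V₀·N(d₁) − D·e^(−rT)·N(d₂)
   = 309.4658·0.966803 − 138.8448·0.691911·0.844969 = 218.017708
B₀ = V₀ − E₀ = 309.4658 − 218.017708 = 91.448092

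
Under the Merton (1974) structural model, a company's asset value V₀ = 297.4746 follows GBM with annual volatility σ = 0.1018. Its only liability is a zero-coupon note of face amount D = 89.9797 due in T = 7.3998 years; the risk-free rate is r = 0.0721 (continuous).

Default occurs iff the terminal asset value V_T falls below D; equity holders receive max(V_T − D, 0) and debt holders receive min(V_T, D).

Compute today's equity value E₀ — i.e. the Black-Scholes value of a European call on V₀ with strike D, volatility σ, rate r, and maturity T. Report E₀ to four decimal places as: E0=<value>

d₁ = [ln(V₀/D) + (r + σ²/2)T] / (σ√T)
   = [ln(297.4746/89.9797) + (0.0721 + 0.5·0.1018²)·7.3998] / (0.1018·√7.3998)
   = [1.195745 + 0.571869] / 0.276922 = 6.383068
d₂ = d₁ − σ√T = 6.383068 − 0.276922 = 6.106146
N(d₁) = 1.000000,  N(d₂) = 1.000000,  e^(−rT) = 0.586533
E₀ = V₀·N(d₁) − D·e^(−rT)·N(d₂)
   = 297.4746·1.000000 − 89.9797·0.586533·1.000000 = 244.698496

E0=244.6985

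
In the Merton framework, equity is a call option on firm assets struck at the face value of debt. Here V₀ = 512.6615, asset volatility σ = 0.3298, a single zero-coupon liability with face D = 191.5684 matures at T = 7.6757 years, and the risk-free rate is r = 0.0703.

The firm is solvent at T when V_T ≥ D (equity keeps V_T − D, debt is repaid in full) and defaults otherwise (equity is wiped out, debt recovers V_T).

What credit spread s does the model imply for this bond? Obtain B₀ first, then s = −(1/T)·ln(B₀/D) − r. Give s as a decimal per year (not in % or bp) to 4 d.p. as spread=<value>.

spread=0.0048

d₁ = [ln(V₀/D) + (r + σ²/2)T] / (σ√T)
   = [ln(512.6615/191.5684) + (0.0703 + 0.5·0.3298²)·7.6757] / (0.3298·√7.6757)
   = [0.984371 + 0.957037] / 0.913713 = 2.124747
d₂ = d₁ − σ√T = 2.124747 − 0.913713 = 1.211034
N(d₁) = 0.983196,  N(d₂) = 0.887059,  e^(−rT) = 0.582980
E₀ = V₀·N(d₁) − D·e^(−rT)·N(d₂)
   = 512.6615·0.983196 − 191.5684·0.582980·0.887059 = 404.979518
B₀ = V₀ − E₀ = 512.6615 − 404.979518 = 107.681982
spread = −(1/T)·ln(B₀/D) − r = −(1/7.6757)·ln(107.681982/191.5684) − 0.0703 = 0.00475018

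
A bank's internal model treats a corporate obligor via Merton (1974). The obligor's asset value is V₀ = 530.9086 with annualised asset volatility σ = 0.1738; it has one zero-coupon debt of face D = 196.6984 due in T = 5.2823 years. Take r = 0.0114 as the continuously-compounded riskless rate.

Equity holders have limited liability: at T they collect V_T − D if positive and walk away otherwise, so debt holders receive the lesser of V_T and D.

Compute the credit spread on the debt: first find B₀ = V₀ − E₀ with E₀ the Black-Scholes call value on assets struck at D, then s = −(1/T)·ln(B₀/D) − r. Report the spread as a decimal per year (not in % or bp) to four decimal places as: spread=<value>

spread=0.0002

d₁ = [ln(V₀/D) + (r + σ²/2)T] / (σ√T)
   = [ln(530.9086/196.6984) + (0.0114 + 0.5·0.1738²)·5.2823] / (0.1738·√5.2823)
   = [0.992918 + 0.139998] / 0.399449 = 2.836198
d₂ = d₁ − σ√T = 2.836198 − 0.399449 = 2.436749
N(d₁) = 0.997717,  N(d₂) = 0.992590,  e^(−rT) = 0.941559
E₀ = V₀·N(d₁) − D·e^(−rT)·N(d₂)
   = 530.9086·0.997717 − 196.6984·0.941559·0.992590 = 345.865886
B₀ = V₀ − E₀ = 530.9086 − 345.865886 = 185.042714
spread = −(1/T)·ln(B₀/D) − r = −(1/5.2823)·ln(185.042714/196.6984) − 0.0114 = 0.00016407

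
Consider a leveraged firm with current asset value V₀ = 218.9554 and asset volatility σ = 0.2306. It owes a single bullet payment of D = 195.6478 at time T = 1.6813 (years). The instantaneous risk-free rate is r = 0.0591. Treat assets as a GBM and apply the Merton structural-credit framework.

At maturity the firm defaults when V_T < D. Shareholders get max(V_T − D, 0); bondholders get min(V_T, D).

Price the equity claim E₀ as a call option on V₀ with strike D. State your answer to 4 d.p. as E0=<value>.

d₁ = [ln(V₀/D) + (r + σ²/2)T] / (σ√T)
   = [ln(218.9554/195.6478) + (0.0591 + 0.5·0.2306²)·1.6813] / (0.2306·√1.6813)
   = [0.112552 + 0.144068] / 0.299007 = 0.858238
d₂ = d₁ − σ√T = 0.858238 − 0.299007 = 0.559231
N(d₁) = 0.804619,  N(d₂) = 0.711998,  e^(−rT) = 0.905412
E₀ = V₀·N(d₁) − D·e^(−rT)·N(d₂)
   = 218.9554·0.804619 − 195.6478·0.905412·0.711998 = 50.051109

E0=50.0511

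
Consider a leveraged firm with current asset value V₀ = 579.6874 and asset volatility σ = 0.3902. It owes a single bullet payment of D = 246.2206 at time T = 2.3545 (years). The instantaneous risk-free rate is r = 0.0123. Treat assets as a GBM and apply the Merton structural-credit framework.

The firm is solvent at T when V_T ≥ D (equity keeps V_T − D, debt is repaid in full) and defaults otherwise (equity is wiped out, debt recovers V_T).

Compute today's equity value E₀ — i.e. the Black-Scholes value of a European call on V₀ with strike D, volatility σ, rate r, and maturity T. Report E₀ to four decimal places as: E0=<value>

d₁ = [ln(V₀/D) + (r + σ²/2)T] / (σ√T)
   = [ln(579.6874/246.2206) + (0.0123 + 0.5·0.3902²)·2.3545] / (0.3902·√2.3545)
   = [0.856261 + 0.208204] / 0.598738 = 1.777848
d₂ = d₁ − σ√T = 1.777848 − 0.598738 = 1.179111
N(d₁) = 0.962286,  N(d₂) = 0.880823,  e^(−rT) = 0.971455
E₀ = V₀·N(d₁) − D·e^(−rT)·N(d₂)
   = 579.6874·0.962286 − 246.2206·0.971455·0.880823 = 347.138846

E0=347.1388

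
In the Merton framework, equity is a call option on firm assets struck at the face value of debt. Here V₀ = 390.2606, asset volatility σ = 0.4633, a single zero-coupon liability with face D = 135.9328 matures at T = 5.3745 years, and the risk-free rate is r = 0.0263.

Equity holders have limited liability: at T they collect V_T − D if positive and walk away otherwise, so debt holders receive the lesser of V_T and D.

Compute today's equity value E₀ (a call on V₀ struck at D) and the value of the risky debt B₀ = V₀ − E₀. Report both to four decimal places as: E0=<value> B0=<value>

E0=286.2581 B0=104.0025

d₁ = [ln(V₀/D) + (r + σ²/2)T] / (σ√T)
   = [ln(390.2606/135.9328) + (0.0263 + 0.5·0.4633²)·5.3745] / (0.4633·√5.3745)
   = [1.054654 + 0.718159] / 1.074067 = 1.650561
d₂ = d₁ − σ√T = 1.650561 − 1.074067 = 0.576494
N(d₁) = 0.950586,  N(d₂) = 0.717859,  e^(−rT) = 0.868186
E₀ = V₀·N(d₁) − D·e^(−rT)·N(d₂)
   = 390.2606·0.950586 − 135.9328·0.868186·0.717859 = 286.258078
B₀ = V₀ − E₀ = 390.2606 − 286.258078 = 104.002522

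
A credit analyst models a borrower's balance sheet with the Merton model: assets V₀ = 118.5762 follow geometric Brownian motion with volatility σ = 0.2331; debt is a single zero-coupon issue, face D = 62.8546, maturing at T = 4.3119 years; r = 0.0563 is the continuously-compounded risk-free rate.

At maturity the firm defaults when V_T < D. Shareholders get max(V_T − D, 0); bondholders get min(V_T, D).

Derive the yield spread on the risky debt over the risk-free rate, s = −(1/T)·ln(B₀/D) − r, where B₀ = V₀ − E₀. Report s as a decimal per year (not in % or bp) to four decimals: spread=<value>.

d₁ = [ln(V₀/D) + (r + σ²/2)T] / (σ√T)
   = [ln(118.5762/62.8546) + (0.0563 + 0.5·0.2331²)·4.3119] / (0.2331·√4.3119)
   = [0.634732 + 0.359905] / 0.484035 = 2.054886
d₂ = d₁ − σ√T = 2.054886 − 0.484035 = 1.570851
N(d₁) = 0.980055,  N(d₂) = 0.941891,  e^(−rT) = 0.784460
E₀ = V₀·N(d₁) − D·e^(−rT)·N(d₂)
   = 118.5762·0.980055 − 62.8546·0.784460·0.941891 = 69.769447
B₀ = V₀ − E₀ = 118.5762 − 69.769447 = 48.806753
spread = −(1/T)·ln(B₀/D) − r = −(1/4.3119)·ln(48.806753/62.8546) − 0.0563 = 0.00236449

spread=0.0024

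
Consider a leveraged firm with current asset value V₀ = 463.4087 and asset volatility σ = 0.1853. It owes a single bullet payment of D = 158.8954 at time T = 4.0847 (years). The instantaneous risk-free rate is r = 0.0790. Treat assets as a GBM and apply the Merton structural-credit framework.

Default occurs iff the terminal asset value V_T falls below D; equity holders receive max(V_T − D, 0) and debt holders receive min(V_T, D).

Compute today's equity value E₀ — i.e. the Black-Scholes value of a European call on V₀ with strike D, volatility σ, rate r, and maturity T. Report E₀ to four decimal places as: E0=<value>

d₁ = [ln(V₀/D) + (r + σ²/2)T] / (σ√T)
   = [ln(463.4087/158.8954) + (0.0790 + 0.5·0.1853²)·4.0847] / (0.1853·√4.0847)
   = [1.070363 + 0.392818] / 0.374503 = 3.906992
d₂ = d₁ − σ√T = 3.906992 − 0.374503 = 3.532489
N(d₁) = 0.999953,  N(d₂) = 0.999794,  e^(−rT) = 0.724197
E₀ = V₀·N(d₁) − D·e^(−rT)·N(d₂)
   = 463.4087·0.999953 − 158.8954·0.724197·0.999794 = 348.339100

E0=348.3391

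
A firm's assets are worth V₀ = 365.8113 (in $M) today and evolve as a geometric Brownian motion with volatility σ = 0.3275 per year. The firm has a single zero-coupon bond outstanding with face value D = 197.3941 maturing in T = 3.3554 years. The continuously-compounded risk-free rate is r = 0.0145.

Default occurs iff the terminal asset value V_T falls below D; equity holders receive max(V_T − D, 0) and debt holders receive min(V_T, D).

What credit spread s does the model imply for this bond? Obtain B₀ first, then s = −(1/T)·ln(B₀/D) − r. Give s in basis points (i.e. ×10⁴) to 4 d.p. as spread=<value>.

spread=167.6996

d₁ = [ln(V₀/D) + (r + σ²/2)T] / (σ√T)
   = [ln(365.8113/197.3941) + (0.0145 + 0.5·0.3275²)·3.3554] / (0.3275·√3.3554)
   = [0.616915 + 0.228597] / 0.599906 = 1.409407
d₂ = d₁ − σ√T = 1.409407 − 0.599906 = 0.809501
N(d₁) = 0.920643,  N(d₂) = 0.790887,  e^(−rT) = 0.952511
E₀ = V₀·N(d₁) − D·e^(−rT)·N(d₂)
   = 365.8113·0.920643 − 197.3941·0.952511·0.790887 = 188.078909
B₀ = V₀ − E₀ = 365.8113 − 188.078909 = 177.732391
spread = −(1/T)·ln(B₀/D) − r = −(1/3.3554)·ln(177.732391/197.3941) − 0.0145 = 0.01676996
in basis points: 0.01676996 × 10⁴ = 167.6996 bp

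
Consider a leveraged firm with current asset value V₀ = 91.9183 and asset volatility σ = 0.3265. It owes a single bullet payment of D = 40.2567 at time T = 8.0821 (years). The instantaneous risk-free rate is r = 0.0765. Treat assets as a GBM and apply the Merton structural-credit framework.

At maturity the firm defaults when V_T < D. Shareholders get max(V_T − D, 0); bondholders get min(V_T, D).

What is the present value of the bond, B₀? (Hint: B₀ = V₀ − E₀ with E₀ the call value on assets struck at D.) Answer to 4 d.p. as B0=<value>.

B0=20.7050

d₁ = [ln(V₀/D) + (r + σ²/2)T] / (σ√T)
   = [ln(91.9183/40.2567) + (0.0765 + 0.5·0.3265²)·8.0821] / (0.3265·√8.0821)
   = [0.825624 + 1.049066] / 0.928208 = 2.019687
d₂ = d₁ − σ√T = 2.019687 − 0.928208 = 1.091479
N(d₁) = 0.978292,  N(d₂) = 0.862469,  e^(−rT) = 0.538870
E₀ = V₀·N(d₁) − D·e^(−rT)·N(d₂)
   = 91.9183·0.978292 − 40.2567·0.538870·0.862469 = 71.213290
B₀ = V₀ − E₀ = 91.9183 − 71.213290 = 20.705010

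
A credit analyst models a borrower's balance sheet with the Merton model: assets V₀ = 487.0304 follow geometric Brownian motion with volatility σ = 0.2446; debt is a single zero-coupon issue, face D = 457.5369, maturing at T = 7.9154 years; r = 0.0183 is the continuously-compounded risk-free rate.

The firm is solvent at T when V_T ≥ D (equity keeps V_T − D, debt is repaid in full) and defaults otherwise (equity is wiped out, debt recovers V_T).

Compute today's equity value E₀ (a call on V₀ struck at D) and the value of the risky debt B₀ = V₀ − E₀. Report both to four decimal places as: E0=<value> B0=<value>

d₁ = [ln(V₀/D) + (r + σ²/2)T] / (σ√T)
   = [ln(487.0304/457.5369) + (0.0183 + 0.5·0.2446²)·7.9154] / (0.2446·√7.9154)
   = [0.062469 + 0.381638] / 0.688165 = 0.645349
d₂ = d₁ − σ√T = 0.645349 − 0.688165 = -0.042817
N(d₁) = 0.740649,  N(d₂) = 0.482924,  e^(−rT) = 0.865150
E₀ = V₀·N(d₁) − D·e^(−rT)·N(d₂)
   = 487.0304·0.740649 − 457.5369·0.865150·0.482924 = 169.559046
B₀ = V₀ − E₀ = 487.0304 − 169.559046 = 317.471354

E0=169.5590 B0=317.4714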